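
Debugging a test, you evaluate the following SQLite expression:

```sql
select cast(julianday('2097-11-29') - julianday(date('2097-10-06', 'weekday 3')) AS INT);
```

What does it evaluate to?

51

`weekday 3` advances to the next Wednesday; 2097-10-06 is a Sunday, so it moves forward to 2097-10-09.
22 days remain in October 2097 after the 9th (31 − 9).
Then 29 days into November 2097.
Total: 22 + 29 = 51.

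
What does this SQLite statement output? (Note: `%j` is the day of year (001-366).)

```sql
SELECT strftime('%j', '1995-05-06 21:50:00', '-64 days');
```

062

First apply '-64 days': 1995-05-06 21:50:00 → 1995-03-03 21:50:00.
Day-of-year for 1995-03-03: days since 1995-01-01 inclusive = 62, zero-padded to 062.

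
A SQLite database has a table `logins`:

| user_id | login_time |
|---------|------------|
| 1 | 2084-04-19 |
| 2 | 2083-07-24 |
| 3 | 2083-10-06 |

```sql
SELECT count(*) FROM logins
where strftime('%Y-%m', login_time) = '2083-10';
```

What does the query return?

Rows with year-month 2083-10: 2083-10-06 → 1.

1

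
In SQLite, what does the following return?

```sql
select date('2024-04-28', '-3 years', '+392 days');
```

Adding -3 years to 2024-04-28 gives 2021-04-28.
Applying '+392 days' to 2021-04-28: counting 392 days forward gives 2022-05-25.

2022-05-25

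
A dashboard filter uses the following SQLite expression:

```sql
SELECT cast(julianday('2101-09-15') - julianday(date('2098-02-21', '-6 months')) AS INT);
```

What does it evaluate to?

Adding -6 months to 2098-02-21 gives 2097-08-21.
10 days remain in August 2097 after the 21st (31 − 21).
Full months from September 2097 through August 2101 contribute their day counts.
Then 15 days into September 2101.
Total: 10 + 30 + 31 + 30 + 31 + 31 + 28 + 31 + 30 + 31 + 30 + 31 + 31 + 30 + 31 + 30 + 31 + 31 + 28 + 31 + 30 + 31 + 30 + 31 + 31 + 30 + 31 + 30 + 31 + 31 + 28 + 31 + 30 + 31 + 30 + 31 + 31 + 30 + 31 + 30 + 31 + 31 + 28 + 31 + 30 + 31 + 30 + 31 + 31 + 15 = 1485.

1485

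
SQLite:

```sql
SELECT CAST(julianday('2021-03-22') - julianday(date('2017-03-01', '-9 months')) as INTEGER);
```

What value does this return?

1755

Adding -9 months to 2017-03-01 gives 2016-06-01.
29 days remain in June 2016 after the 1st (30 − 1).
Full months from July 2016 through February 2021 contribute their day counts.
Then 22 days into March 2021.
Total: 29 + 31 + 31 + 30 + 31 + 30 + 31 + 31 + 28 + 31 + 30 + 31 + 30 + 31 + 31 + 30 + 31 + 30 + 31 + 31 + 28 + 31 + 30 + 31 + 30 + 31 + 31 + 30 + 31 + 30 + 31 + 31 + 28 + 31 + 30 + 31 + 30 + 31 + 31 + 30 + 31 + 30 + 31 + 31 + 29 + 31 + 30 + 31 + 30 + 31 + 31 + 30 + 31 + 30 + 31 + 31 + 28 + 22 = 1755.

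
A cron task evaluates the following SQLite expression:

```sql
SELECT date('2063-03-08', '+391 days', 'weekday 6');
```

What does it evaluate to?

Applying '+391 days' to 2063-03-08: counting 391 days forward gives 2064-04-02.
`weekday 6` advances to the next Saturday; 2064-04-02 is a Wednesday, so it moves forward to 2064-04-05.

2064-04-05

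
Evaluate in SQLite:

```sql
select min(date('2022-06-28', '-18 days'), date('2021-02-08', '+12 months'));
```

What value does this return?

date('2022-06-28', '-18 days') → 2022-06-10.
date('2021-02-08', '+12 months') → 2022-02-08.
Earlier of the two is 2022-02-08.

2022-02-08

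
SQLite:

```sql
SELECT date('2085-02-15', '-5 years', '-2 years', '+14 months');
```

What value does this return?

2079-04-15

Adding -5 years to 2085-02-15 gives 2080-02-15.
Adding -2 years to 2080-02-15 gives 2078-02-15.
Adding +14 months to 2078-02-15 gives 2079-04-15.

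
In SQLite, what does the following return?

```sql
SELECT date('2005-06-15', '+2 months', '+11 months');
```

Adding +2 months to 2005-06-15 gives 2005-08-15.
Adding +11 months to 2005-08-15 gives 2006-07-15.

2006-07-15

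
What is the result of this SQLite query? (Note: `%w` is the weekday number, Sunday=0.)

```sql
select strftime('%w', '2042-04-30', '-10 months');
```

First apply '-10 months': 2042-04-30 → 2041-06-30.
2041-06-30 is a Sunday; with Sunday=0 that is 0.

0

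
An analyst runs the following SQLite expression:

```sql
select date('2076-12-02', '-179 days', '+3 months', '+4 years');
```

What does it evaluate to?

Applying '-179 days' to 2076-12-02: counting 179 days back gives 2076-06-06.
Adding +3 months to 2076-06-06 gives 2076-09-06.
Adding +4 years to 2076-09-06 gives 2080-09-06.

2080-09-06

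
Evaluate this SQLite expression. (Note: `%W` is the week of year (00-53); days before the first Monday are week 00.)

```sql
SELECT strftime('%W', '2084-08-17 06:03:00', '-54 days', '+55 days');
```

33

First apply '-54 days', '+55 days': 2084-08-17 06:03:00 → 2084-08-18 06:03:00.
2084-08-18 is a Friday. SQLite's %W counts Mondays since the year started; the result is 33.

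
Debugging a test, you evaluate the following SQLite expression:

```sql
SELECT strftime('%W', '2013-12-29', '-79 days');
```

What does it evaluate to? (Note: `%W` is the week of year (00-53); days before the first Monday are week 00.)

40

First apply '-79 days': 2013-12-29 → 2013-10-11.
2013-10-11 is a Friday. SQLite's %W counts Mondays since the year started; the result is 40.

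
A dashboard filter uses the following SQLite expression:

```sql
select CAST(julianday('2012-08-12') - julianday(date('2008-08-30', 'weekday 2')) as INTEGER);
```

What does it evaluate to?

`weekday 2` advances to the next Tuesday; 2008-08-30 is a Saturday, so it moves forward to 2008-09-02.
28 days remain in September 2008 after the 2nd (30 − 2).
Full months from October 2008 through July 2012 contribute their day counts.
Then 12 days into August 2012.
Total: 28 + 31 + 30 + 31 + 31 + 28 + 31 + 30 + 31 + 30 + 31 + 31 + 30 + 31 + 30 + 31 + 31 + 28 + 31 + 30 + 31 + 30 + 31 + 31 + 30 + 31 + 30 + 31 + 31 + 28 + 31 + 30 + 31 + 30 + 31 + 31 + 30 + 31 + 30 + 31 + 31 + 29 + 31 + 30 + 31 + 30 + 31 + 12 = 1440.

1440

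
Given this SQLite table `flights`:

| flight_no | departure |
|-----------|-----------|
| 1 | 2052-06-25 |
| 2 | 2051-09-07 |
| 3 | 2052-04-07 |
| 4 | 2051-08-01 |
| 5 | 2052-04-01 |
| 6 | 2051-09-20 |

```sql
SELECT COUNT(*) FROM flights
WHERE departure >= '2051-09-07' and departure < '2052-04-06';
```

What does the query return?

3

Rows in [2051-09-07, 2052-04-06): 2051-09-07, 2052-04-01, 2051-09-20 → 3 rows.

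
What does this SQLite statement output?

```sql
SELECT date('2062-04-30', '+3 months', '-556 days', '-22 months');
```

Adding +3 months to 2062-04-30 gives 2062-07-30.
Applying '-556 days' to 2062-07-30: counting 556 days back gives 2061-01-20.
Adding -22 months to 2061-01-20 gives 2059-03-20.

2059-03-20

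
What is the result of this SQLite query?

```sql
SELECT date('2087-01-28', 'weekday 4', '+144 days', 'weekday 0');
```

`weekday 4` advances to the next Thursday; 2087-01-28 is a Tuesday, so it moves forward to 2087-01-30.
Applying '+144 days' to 2087-01-30: counting 144 days forward gives 2087-06-23.
`weekday 0` advances to the next Sunday; 2087-06-23 is a Monday, so it moves forward to 2087-06-29.

2087-06-29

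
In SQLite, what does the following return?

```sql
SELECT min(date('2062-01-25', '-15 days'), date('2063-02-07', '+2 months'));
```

2062-01-10

date('2062-01-25', '-15 days') → 2062-01-10.
date('2063-02-07', '+2 months') → 2063-04-07.
Earlier of the two is 2062-01-10.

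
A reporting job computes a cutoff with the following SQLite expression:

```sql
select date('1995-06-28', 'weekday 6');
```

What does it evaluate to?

`weekday 6` advances to the next Saturday; 1995-06-28 is a Wednesday, so it moves forward to 1995-07-01.

1995-07-01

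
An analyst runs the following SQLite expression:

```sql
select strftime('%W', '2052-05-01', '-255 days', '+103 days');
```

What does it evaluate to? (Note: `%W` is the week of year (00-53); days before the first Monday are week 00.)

48

First apply '-255 days', '+103 days': 2052-05-01 → 2051-12-01.
2051-12-01 is a Friday. SQLite's %W counts Mondays since the year started; the result is 48.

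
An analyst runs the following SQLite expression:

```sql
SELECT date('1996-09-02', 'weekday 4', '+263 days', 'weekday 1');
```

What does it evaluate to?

`weekday 4` advances to the next Thursday; 1996-09-02 is a Monday, so it moves forward to 1996-09-05.
Applying '+263 days' to 1996-09-05: counting 263 days forward gives 1997-05-26.
`weekday 1` advances to the next Monday; 1997-05-26 is already a Monday, so it stays at 1997-05-26.

1997-05-26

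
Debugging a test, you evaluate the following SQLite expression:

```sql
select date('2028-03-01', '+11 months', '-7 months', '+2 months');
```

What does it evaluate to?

Adding +11 months to 2028-03-01 gives 2029-02-01.
Adding -7 months to 2029-02-01 gives 2028-07-01.
Adding +2 months to 2028-07-01 gives 2028-09-01.

2028-09-01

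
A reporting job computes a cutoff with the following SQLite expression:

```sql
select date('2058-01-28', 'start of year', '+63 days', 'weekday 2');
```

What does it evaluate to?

2058-03-05

`start of year` rewinds 2058-01-28 to 2058-01-01.
Applying '+63 days' to 2058-01-01: counting 63 days forward gives 2058-03-05.
`weekday 2` advances to the next Tuesday; 2058-03-05 is already a Tuesday, so it stays at 2058-03-05.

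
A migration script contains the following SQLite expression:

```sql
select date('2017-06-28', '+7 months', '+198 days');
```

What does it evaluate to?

Adding +7 months to 2017-06-28 gives 2018-01-28.
Applying '+198 days' to 2018-01-28: counting 198 days forward gives 2018-08-14.

2018-08-14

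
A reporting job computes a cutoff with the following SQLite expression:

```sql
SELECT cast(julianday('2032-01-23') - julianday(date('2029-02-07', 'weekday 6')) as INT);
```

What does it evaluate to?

1077

`weekday 6` advances to the next Saturday; 2029-02-07 is a Wednesday, so it moves forward to 2029-02-10.
18 days remain in February 2029 after the 10th (28 − 10).
Full months from March 2029 through December 2031 contribute their day counts.
Then 23 days into January 2032.
Total: 18 + 31 + 30 + 31 + 30 + 31 + 31 + 30 + 31 + 30 + 31 + 31 + 28 + 31 + 30 + 31 + 30 + 31 + 31 + 30 + 31 + 30 + 31 + 31 + 28 + 31 + 30 + 31 + 30 + 31 + 31 + 30 + 31 + 30 + 31 + 23 = 1077.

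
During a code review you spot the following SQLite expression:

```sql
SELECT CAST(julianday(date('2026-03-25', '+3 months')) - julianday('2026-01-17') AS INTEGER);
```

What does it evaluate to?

159

Adding +3 months to 2026-03-25 gives 2026-06-25.
14 days remain in January 2026 after the 17th (31 − 17).
February 2026: 28 days.
March 2026: 31 days.
April 2026: 30 days.
May 2026: 31 days.
Then 25 days into June 2026.
Total: 14 + 28 + 31 + 30 + 31 + 25 = 159.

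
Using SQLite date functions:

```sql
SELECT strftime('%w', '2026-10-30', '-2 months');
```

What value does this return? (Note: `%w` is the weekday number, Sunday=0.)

0

First apply '-2 months': 2026-10-30 → 2026-08-30.
2026-08-30 is a Sunday; with Sunday=0 that is 0.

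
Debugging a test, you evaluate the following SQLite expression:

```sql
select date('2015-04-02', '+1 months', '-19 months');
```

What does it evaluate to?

Adding +1 month to 2015-04-02 gives 2015-05-02.
Adding -19 months to 2015-05-02 gives 2013-10-02.

2013-10-02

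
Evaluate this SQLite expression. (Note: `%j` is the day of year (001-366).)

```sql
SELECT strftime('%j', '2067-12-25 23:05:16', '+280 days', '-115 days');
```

159

First apply '+280 days', '-115 days': 2067-12-25 23:05:16 → 2068-06-07 23:05:16.
Day-of-year for 2068-06-07: days since 2068-01-01 inclusive = 159, zero-padded to 159.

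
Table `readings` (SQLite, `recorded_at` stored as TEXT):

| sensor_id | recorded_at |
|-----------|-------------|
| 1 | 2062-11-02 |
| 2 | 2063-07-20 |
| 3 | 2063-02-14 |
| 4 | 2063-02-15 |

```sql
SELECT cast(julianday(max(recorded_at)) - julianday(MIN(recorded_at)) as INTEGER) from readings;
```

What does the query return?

MIN = 2062-11-02, MAX = 2063-07-20.
28 days remain in November 2062 after the 2nd (30 − 2).
Full months from December 2062 through June 2063 contribute their day counts.
Then 20 days into July 2063.
Total: 28 + 31 + 31 + 28 + 31 + 30 + 31 + 30 + 20 = 260.

260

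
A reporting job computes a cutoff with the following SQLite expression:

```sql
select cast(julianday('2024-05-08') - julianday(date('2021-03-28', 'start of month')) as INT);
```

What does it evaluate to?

`start of month` rewinds 2021-03-28 to 2021-03-01.
30 days remain in March 2021 after the 1st (31 − 1).
Full months from April 2021 through April 2024 contribute their day counts.
Then 8 days into May 2024.
Total: 30 + 30 + 31 + 30 + 31 + 31 + 30 + 31 + 30 + 31 + 31 + 28 + 31 + 30 + 31 + 30 + 31 + 31 + 30 + 31 + 30 + 31 + 31 + 28 + 31 + 30 + 31 + 30 + 31 + 31 + 30 + 31 + 30 + 31 + 31 + 29 + 31 + 30 + 8 = 1164.

1164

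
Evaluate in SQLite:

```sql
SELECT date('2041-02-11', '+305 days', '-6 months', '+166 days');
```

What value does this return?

Applying '+305 days' to 2041-02-11: counting 305 days forward gives 2041-12-13.
Adding -6 months to 2041-12-13 gives 2041-06-13.
Applying '+166 days' to 2041-06-13: counting 166 days forward gives 2041-11-26.

2041-11-26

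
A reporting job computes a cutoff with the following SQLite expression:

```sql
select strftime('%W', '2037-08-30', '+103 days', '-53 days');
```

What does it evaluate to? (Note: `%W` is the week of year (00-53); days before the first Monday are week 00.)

42

First apply '+103 days', '-53 days': 2037-08-30 → 2037-10-19.
2037-10-19 is a Monday. SQLite's %W counts Mondays since the year started; the result is 42.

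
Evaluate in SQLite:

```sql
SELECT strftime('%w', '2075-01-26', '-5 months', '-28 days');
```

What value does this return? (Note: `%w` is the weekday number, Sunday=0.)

First apply '-5 months', '-28 days': 2075-01-26 → 2074-07-29.
2074-07-29 is a Sunday; with Sunday=0 that is 0.

0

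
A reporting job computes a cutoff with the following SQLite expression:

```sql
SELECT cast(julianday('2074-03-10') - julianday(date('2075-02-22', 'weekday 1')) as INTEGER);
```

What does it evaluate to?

`weekday 1` advances to the next Monday; 2075-02-22 is a Friday, so it moves forward to 2075-02-25.
21 days remain in March 2074 after the 10th (31 − 10).
Full months from April 2074 through January 2075 contribute their day counts.
Then 25 days into February 2075.
Total: 21 + 30 + 31 + 30 + 31 + 31 + 30 + 31 + 30 + 31 + 31 + 25 = 352.
The subtraction is earlier − later, so the result is −352 → -352.

-352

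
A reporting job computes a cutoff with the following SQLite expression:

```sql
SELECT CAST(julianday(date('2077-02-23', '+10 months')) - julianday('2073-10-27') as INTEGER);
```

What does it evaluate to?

Adding +10 months to 2077-02-23 gives 2077-12-23.
4 days remain in October 2073 after the 27th (31 − 27).
Full months from November 2073 through November 2077 contribute their day counts.
Then 23 days into December 2077.
Total: 4 + 30 + 31 + 31 + 28 + 31 + 30 + 31 + 30 + 31 + 31 + 30 + 31 + 30 + 31 + 31 + 28 + 31 + 30 + 31 + 30 + 31 + 31 + 30 + 31 + 30 + 31 + 31 + 29 + 31 + 30 + 31 + 30 + 31 + 31 + 30 + 31 + 30 + 31 + 31 + 28 + 31 + 30 + 31 + 30 + 31 + 31 + 30 + 31 + 30 + 23 = 1518.

1518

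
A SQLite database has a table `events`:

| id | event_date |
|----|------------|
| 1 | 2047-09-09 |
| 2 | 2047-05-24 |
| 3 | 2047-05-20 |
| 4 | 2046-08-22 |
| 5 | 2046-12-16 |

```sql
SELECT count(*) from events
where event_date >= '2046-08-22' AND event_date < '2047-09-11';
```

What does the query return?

Rows in [2046-08-22, 2047-09-11): 2047-09-09, 2047-05-24, 2047-05-20, 2046-08-22, 2046-12-16 → 5 rows.

5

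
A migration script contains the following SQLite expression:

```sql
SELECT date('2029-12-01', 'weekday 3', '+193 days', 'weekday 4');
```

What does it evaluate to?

2030-06-20

`weekday 3` advances to the next Wednesday; 2029-12-01 is a Saturday, so it moves forward to 2029-12-05.
Applying '+193 days' to 2029-12-05: counting 193 days forward gives 2030-06-16.
`weekday 4` advances to the next Thursday; 2030-06-16 is a Sunday, so it moves forward to 2030-06-20.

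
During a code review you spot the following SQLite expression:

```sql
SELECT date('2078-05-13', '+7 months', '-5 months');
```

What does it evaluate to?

Adding +7 months to 2078-05-13 gives 2078-12-13.
Adding -5 months to 2078-12-13 gives 2078-07-13.

2078-07-13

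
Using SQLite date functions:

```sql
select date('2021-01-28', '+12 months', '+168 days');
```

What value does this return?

2022-07-15

Adding +12 months to 2021-01-28 gives 2022-01-28.
Applying '+168 days' to 2022-01-28: counting 168 days forward gives 2022-07-15.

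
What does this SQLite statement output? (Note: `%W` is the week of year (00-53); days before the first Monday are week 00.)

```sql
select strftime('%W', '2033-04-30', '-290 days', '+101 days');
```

42

First apply '-290 days', '+101 days': 2033-04-30 → 2032-10-23.
2032-10-23 is a Saturday. SQLite's %W counts Mondays since the year started; the result is 42.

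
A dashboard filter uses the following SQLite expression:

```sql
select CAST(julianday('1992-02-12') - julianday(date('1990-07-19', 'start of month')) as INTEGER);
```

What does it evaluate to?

`start of month` rewinds 1990-07-19 to 1990-07-01.
30 days remain in July 1990 after the 1st (31 − 1).
Full months from August 1990 through January 1992 contribute their day counts.
Then 12 days into February 1992.
Total: 30 + 31 + 30 + 31 + 30 + 31 + 31 + 28 + 31 + 30 + 31 + 30 + 31 + 31 + 30 + 31 + 30 + 31 + 31 + 12 = 591.

591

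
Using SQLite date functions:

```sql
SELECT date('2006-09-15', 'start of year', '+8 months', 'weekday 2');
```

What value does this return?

`start of year` rewinds 2006-09-15 to 2006-01-01.
Adding +8 months to 2006-01-01 gives 2006-09-01.
`weekday 2` advances to the next Tuesday; 2006-09-01 is a Friday, so it moves forward to 2006-09-05.

2006-09-05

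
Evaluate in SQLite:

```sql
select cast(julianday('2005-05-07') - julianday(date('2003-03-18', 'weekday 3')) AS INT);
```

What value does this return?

`weekday 3` advances to the next Wednesday; 2003-03-18 is a Tuesday, so it moves forward to 2003-03-19.
12 days remain in March 2003 after the 19th (31 − 19).
Full months from April 2003 through April 2005 contribute their day counts.
Then 7 days into May 2005.
Total: 12 + 30 + 31 + 30 + 31 + 31 + 30 + 31 + 30 + 31 + 31 + 29 + 31 + 30 + 31 + 30 + 31 + 31 + 30 + 31 + 30 + 31 + 31 + 28 + 31 + 30 + 7 = 780.

780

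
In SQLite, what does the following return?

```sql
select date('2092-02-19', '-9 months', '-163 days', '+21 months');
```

2092-09-07

Adding -9 months to 2092-02-19 gives 2091-05-19.
Applying '-163 days' to 2091-05-19: counting 163 days back gives 2090-12-07.
Adding +21 months to 2090-12-07 gives 2092-09-07.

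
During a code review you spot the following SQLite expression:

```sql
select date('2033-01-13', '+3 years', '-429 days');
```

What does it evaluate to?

2034-11-10

Adding +3 years to 2033-01-13 gives 2036-01-13.
Applying '-429 days' to 2036-01-13: counting 429 days back gives 2034-11-10.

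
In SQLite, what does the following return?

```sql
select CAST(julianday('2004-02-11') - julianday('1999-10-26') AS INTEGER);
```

1569

5 days remain in October 1999 after the 26th (31 − 26).
Full months from November 1999 through January 2004 contribute their day counts.
Then 11 days into February 2004.
Total: 5 + 30 + 31 + 31 + 29 + 31 + 30 + 31 + 30 + 31 + 31 + 30 + 31 + 30 + 31 + 31 + 28 + 31 + 30 + 31 + 30 + 31 + 31 + 30 + 31 + 30 + 31 + 31 + 28 + 31 + 30 + 31 + 30 + 31 + 31 + 30 + 31 + 30 + 31 + 31 + 28 + 31 + 30 + 31 + 30 + 31 + 31 + 30 + 31 + 30 + 31 + 31 + 11 = 1569.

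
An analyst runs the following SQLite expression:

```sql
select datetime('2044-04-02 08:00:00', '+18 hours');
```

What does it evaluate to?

+18 hours from 2044-04-02 08:00:00 is 2044-04-03 02:00:00 (crosses midnight).

2044-04-03 02:00:00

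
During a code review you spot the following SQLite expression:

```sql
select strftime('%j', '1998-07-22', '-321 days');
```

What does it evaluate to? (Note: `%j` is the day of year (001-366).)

247

First apply '-321 days': 1998-07-22 → 1997-09-04.
Day-of-year for 1997-09-04: days since 1997-01-01 inclusive = 247, zero-padded to 247.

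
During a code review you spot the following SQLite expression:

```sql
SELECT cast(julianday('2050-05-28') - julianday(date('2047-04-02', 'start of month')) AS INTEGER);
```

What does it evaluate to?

1153

`start of month` rewinds 2047-04-02 to 2047-04-01.
29 days remain in April 2047 after the 1st (30 − 1).
Full months from May 2047 through April 2050 contribute their day counts.
Then 28 days into May 2050.
Total: 29 + 31 + 30 + 31 + 31 + 30 + 31 + 30 + 31 + 31 + 29 + 31 + 30 + 31 + 30 + 31 + 31 + 30 + 31 + 30 + 31 + 31 + 28 + 31 + 30 + 31 + 30 + 31 + 31 + 30 + 31 + 30 + 31 + 31 + 28 + 31 + 30 + 28 = 1153.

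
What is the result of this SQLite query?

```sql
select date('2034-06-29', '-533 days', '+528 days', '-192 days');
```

Applying '-533 days' to 2034-06-29: counting 533 days back gives 2033-01-12.
Applying '+528 days' to 2033-01-12: counting 528 days forward gives 2034-06-24.
Applying '-192 days' to 2034-06-24: counting 192 days back gives 2033-12-14.

2033-12-14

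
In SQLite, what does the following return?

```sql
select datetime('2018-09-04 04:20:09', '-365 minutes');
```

365 minutes = 6h 5m; -365 minutes from 2018-09-04 04:20:09 is 2018-09-03 22:15:09 (crosses midnight).

2018-09-03 22:15:09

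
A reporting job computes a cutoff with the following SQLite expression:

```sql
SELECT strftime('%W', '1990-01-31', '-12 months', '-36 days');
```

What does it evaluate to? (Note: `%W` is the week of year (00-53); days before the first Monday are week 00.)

52

First apply '-12 months', '-36 days': 1990-01-31 → 1988-12-26.
1988-12-26 is a Monday. SQLite's %W counts Mondays since the year started; the result is 52.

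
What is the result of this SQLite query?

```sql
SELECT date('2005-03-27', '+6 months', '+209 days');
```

Adding +6 months to 2005-03-27 gives 2005-09-27.
Applying '+209 days' to 2005-09-27: counting 209 days forward gives 2006-04-24.

2006-04-24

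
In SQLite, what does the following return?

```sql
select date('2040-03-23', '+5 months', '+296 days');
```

2041-06-15

Adding +5 months to 2040-03-23 gives 2040-08-23.
Applying '+296 days' to 2040-08-23: counting 296 days forward gives 2041-06-15.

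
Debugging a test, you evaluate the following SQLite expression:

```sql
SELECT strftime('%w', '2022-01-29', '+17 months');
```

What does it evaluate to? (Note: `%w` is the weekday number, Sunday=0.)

First apply '+17 months': 2022-01-29 → 2023-06-29.
2023-06-29 is a Thursday; with Sunday=0 that is 4.

4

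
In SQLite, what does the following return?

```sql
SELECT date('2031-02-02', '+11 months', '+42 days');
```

2032-02-13

Adding +11 months to 2031-02-02 gives 2032-01-02.
Applying '+42 days' to 2032-01-02: counting 42 days forward gives 2032-02-13.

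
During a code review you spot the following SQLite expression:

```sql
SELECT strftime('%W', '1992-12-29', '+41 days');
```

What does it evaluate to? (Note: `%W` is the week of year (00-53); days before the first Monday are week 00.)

06

First apply '+41 days': 1992-12-29 → 1993-02-08.
1993-02-08 is a Monday. SQLite's %W counts Mondays since the year started; the result is 06.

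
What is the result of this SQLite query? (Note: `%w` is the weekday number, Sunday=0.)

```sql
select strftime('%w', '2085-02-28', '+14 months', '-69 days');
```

1

First apply '+14 months', '-69 days': 2085-02-28 → 2086-02-18.
2086-02-18 is a Monday; with Sunday=0 that is 1.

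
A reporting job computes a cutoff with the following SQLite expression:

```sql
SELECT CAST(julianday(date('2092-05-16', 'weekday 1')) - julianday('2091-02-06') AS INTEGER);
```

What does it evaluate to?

468

`weekday 1` advances to the next Monday; 2092-05-16 is a Friday, so it moves forward to 2092-05-19.
22 days remain in February 2091 after the 6th (28 − 6).
Full months from March 2091 through April 2092 contribute their day counts.
Then 19 days into May 2092.
Total: 22 + 31 + 30 + 31 + 30 + 31 + 31 + 30 + 31 + 30 + 31 + 31 + 29 + 31 + 30 + 19 = 468.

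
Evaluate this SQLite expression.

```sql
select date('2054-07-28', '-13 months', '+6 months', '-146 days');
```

2053-08-04

Adding -13 months to 2054-07-28 gives 2053-06-28.
Adding +6 months to 2053-06-28 gives 2053-12-28.
Applying '-146 days' to 2053-12-28: counting 146 days back gives 2053-08-04.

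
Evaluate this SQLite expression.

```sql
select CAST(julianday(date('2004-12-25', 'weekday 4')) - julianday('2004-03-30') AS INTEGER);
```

275

`weekday 4` advances to the next Thursday; 2004-12-25 is a Saturday, so it moves forward to 2004-12-30.
1 day remains in March 2004 after the 30th (31 − 30).
Full months from April 2004 through November 2004 contribute their day counts.
Then 30 days into December 2004.
Total: 1 + 30 + 31 + 30 + 31 + 31 + 30 + 31 + 30 + 30 = 275.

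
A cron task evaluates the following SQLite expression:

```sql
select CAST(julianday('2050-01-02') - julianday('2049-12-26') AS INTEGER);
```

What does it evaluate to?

7

5 days remain in December 2049 after the 26th (31 − 26).
Then 2 days into January 2050.
Total: 5 + 2 = 7.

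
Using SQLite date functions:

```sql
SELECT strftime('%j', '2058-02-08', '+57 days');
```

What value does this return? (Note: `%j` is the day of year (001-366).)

First apply '+57 days': 2058-02-08 → 2058-04-06.
Day-of-year for 2058-04-06: days since 2058-01-01 inclusive = 96, zero-padded to 096.

096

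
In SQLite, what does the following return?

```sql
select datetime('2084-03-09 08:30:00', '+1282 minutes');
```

1282 minutes = 21h 22m; +1282 minutes from 2084-03-09 08:30:00 is 2084-03-10 05:52:00 (crosses midnight).

2084-03-10 05:52:00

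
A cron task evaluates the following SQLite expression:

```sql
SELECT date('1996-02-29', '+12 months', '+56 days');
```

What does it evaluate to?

Adding +12 months to 1996-02-29 targets 1997-02-29. February 1997 has only 28 days, so SQLite normalizes the 1-day overflow forward to 1997-03-01.
Applying '+56 days' to 1997-03-01: counting 56 days forward gives 1997-04-26.

1997-04-26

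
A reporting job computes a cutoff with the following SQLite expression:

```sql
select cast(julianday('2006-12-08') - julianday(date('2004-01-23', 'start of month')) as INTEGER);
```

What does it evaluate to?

`start of month` rewinds 2004-01-23 to 2004-01-01.
30 days remain in January 2004 after the 1st (31 − 1).
Full months from February 2004 through November 2006 contribute their day counts.
Then 8 days into December 2006.
Total: 30 + 29 + 31 + 30 + 31 + 30 + 31 + 31 + 30 + 31 + 30 + 31 + 31 + 28 + 31 + 30 + 31 + 30 + 31 + 31 + 30 + 31 + 30 + 31 + 31 + 28 + 31 + 30 + 31 + 30 + 31 + 31 + 30 + 31 + 30 + 8 = 1072.

1072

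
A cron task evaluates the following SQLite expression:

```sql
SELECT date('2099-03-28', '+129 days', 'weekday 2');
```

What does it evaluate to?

Applying '+129 days' to 2099-03-28: counting 129 days forward gives 2099-08-04.
`weekday 2` advances to the next Tuesday; 2099-08-04 is already a Tuesday, so it stays at 2099-08-04.

2099-08-04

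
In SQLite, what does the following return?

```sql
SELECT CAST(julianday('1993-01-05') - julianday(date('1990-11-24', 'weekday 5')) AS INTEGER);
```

767

`weekday 5` advances to the next Friday; 1990-11-24 is a Saturday, so it moves forward to 1990-11-30.
0 days remain in November 1990 after the 30th (30 − 30).
Full months from December 1990 through December 1992 contribute their day counts.
Then 5 days into January 1993.
Total: 0 + 31 + 31 + 28 + 31 + 30 + 31 + 30 + 31 + 31 + 30 + 31 + 30 + 31 + 31 + 29 + 31 + 30 + 31 + 30 + 31 + 31 + 30 + 31 + 30 + 31 + 5 = 767.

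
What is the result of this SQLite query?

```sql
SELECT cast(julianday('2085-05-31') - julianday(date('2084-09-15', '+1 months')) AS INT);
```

228

Adding +1 month to 2084-09-15 gives 2084-10-15.
16 days remain in October 2084 after the 15th (31 − 15).
Full months from November 2084 through April 2085 contribute their day counts.
Then 31 days into May 2085.
Total: 16 + 30 + 31 + 31 + 28 + 31 + 30 + 31 = 228.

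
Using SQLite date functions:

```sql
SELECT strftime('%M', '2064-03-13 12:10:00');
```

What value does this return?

10

`%M` extracts the 2-digit minute: 10.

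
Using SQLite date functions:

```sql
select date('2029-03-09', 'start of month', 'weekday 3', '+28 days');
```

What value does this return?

2029-04-04

`start of month` rewinds 2029-03-09 to 2029-03-01.
`weekday 3` advances to the next Wednesday; 2029-03-01 is a Thursday, so it moves forward to 2029-03-07.
March 2029 has 31 days; 24 remain after the 7th, so 25 days reach 2029-04-01.
Advancing 3 more days within April lands on 2029-04-04.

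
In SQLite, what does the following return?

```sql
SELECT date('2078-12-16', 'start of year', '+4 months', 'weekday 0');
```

2078-05-01

`start of year` rewinds 2078-12-16 to 2078-01-01.
Adding +4 months to 2078-01-01 gives 2078-05-01.
`weekday 0` advances to the next Sunday; 2078-05-01 is already a Sunday, so it stays at 2078-05-01.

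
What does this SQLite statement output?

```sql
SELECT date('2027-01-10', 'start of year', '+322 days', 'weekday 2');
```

`start of year` rewinds 2027-01-10 to 2027-01-01.
Applying '+322 days' to 2027-01-01: counting 322 days forward gives 2027-11-19.
`weekday 2` advances to the next Tuesday; 2027-11-19 is a Friday, so it moves forward to 2027-11-23.

2027-11-23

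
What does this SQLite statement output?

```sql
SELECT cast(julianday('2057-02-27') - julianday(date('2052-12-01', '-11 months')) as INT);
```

Adding -11 months to 2052-12-01 gives 2052-01-01.
30 days remain in January 2052 after the 1st (31 − 1).
Full months from February 2052 through January 2057 contribute their day counts.
Then 27 days into February 2057.
Total: 30 + 29 + 31 + 30 + 31 + 30 + 31 + 31 + 30 + 31 + 30 + 31 + 31 + 28 + 31 + 30 + 31 + 30 + 31 + 31 + 30 + 31 + 30 + 31 + 31 + 28 + 31 + 30 + 31 + 30 + 31 + 31 + 30 + 31 + 30 + 31 + 31 + 28 + 31 + 30 + 31 + 30 + 31 + 31 + 30 + 31 + 30 + 31 + 31 + 29 + 31 + 30 + 31 + 30 + 31 + 31 + 30 + 31 + 30 + 31 + 31 + 27 = 1884.

1884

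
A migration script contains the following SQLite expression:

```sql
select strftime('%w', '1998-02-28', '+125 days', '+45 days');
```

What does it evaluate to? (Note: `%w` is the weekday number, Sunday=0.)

First apply '+125 days', '+45 days': 1998-02-28 → 1998-08-17.
1998-08-17 is a Monday; with Sunday=0 that is 1.

1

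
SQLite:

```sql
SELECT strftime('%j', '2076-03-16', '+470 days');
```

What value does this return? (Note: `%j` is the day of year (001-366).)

First apply '+470 days': 2076-03-16 → 2077-06-29.
Day-of-year for 2077-06-29: days since 2077-01-01 inclusive = 180, zero-padded to 180.

180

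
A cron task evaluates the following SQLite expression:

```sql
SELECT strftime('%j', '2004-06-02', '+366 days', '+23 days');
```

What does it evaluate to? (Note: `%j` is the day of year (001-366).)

First apply '+366 days', '+23 days': 2004-06-02 → 2005-06-26.
Day-of-year for 2005-06-26: days since 2005-01-01 inclusive = 177, zero-padded to 177.

177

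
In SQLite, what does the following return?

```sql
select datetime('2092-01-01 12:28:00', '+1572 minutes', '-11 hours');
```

2092-01-02 03:40:00

1572 minutes = 26h 12m; +1572 minutes from 2092-01-01 12:28:00 is 2092-01-02 14:40:00 (crosses midnight).
-11 hours from 2092-01-02 14:40:00 is 2092-01-02 03:40:00.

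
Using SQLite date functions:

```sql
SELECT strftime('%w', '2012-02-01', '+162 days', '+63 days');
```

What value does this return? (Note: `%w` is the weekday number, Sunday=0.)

First apply '+162 days', '+63 days': 2012-02-01 → 2012-09-13.
2012-09-13 is a Thursday; with Sunday=0 that is 4.

4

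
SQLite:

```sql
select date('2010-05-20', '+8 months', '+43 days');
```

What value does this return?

Adding +8 months to 2010-05-20 gives 2011-01-20.
Applying '+43 days' to 2011-01-20: counting 43 days forward gives 2011-03-04.

2011-03-04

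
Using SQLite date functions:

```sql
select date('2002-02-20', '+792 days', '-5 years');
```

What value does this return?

Applying '+792 days' to 2002-02-20: counting 792 days forward gives 2004-04-22.
Adding -5 years to 2004-04-22 gives 1999-04-22.

1999-04-22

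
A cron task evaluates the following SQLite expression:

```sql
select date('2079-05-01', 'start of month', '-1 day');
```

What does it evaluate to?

`start of month` rewinds 2079-05-01 to 2079-05-01.
Going back 1 day from 2079-05-01 reaches 2079-04-30 (last day of April, 30 days).

2079-04-30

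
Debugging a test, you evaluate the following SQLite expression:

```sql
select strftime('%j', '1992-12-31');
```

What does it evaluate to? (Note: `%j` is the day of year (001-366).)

366

Day-of-year for 1992-12-31: days since 1992-01-01 inclusive = 366, zero-padded to 366.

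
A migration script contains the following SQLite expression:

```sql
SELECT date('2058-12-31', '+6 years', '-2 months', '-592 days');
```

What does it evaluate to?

Adding +6 years to 2058-12-31 gives 2064-12-31.
Adding -2 months to 2064-12-31 gives 2064-10-31.
Applying '-592 days' to 2064-10-31: counting 592 days back gives 2063-03-19.

2063-03-19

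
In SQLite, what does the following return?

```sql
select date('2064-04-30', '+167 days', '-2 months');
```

2064-08-14

Applying '+167 days' to 2064-04-30: counting 167 days forward gives 2064-10-14.
Adding -2 months to 2064-10-14 gives 2064-08-14.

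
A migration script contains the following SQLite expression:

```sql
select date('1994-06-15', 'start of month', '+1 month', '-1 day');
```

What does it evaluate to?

1994-06-30

`start of month` rewinds 1994-06-15 to 1994-06-01.
Adding +1 month to 1994-06-01 gives 1994-07-01.
Going back 1 day from 1994-07-01 reaches 1994-06-30 (last day of June, 30 days).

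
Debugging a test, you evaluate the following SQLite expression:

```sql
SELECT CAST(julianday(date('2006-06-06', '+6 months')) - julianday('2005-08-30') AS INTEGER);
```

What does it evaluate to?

463

Adding +6 months to 2006-06-06 gives 2006-12-06.
1 day remains in August 2005 after the 30th (31 − 30).
Full months from September 2005 through November 2006 contribute their day counts.
Then 6 days into December 2006.
Total: 1 + 30 + 31 + 30 + 31 + 31 + 28 + 31 + 30 + 31 + 30 + 31 + 31 + 30 + 31 + 30 + 6 = 463.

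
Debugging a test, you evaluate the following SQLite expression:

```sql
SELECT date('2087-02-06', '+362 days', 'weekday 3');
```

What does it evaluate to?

Applying '+362 days' to 2087-02-06: counting 362 days forward gives 2088-02-03.
`weekday 3` advances to the next Wednesday; 2088-02-03 is a Tuesday, so it moves forward to 2088-02-04.

2088-02-04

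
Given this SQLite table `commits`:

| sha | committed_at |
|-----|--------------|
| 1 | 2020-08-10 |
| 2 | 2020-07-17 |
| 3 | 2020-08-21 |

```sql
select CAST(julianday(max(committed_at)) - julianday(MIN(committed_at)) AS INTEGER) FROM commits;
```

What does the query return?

MIN = 2020-07-17, MAX = 2020-08-21.
14 days remain in July 2020 after the 17th (31 − 17).
Then 21 days into August 2020.
Total: 14 + 21 = 35.

35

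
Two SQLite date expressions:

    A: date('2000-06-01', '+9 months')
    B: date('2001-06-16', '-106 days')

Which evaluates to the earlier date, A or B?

A

A = 2001-03-01.
B = 2001-03-02.
A is earlier.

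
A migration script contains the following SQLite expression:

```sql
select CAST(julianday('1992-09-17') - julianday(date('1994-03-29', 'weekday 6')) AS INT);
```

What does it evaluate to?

-562

`weekday 6` advances to the next Saturday; 1994-03-29 is a Tuesday, so it moves forward to 1994-04-02.
13 days remain in September 1992 after the 17th (30 − 17).
Full months from October 1992 through March 1994 contribute their day counts.
Then 2 days into April 1994.
Total: 13 + 31 + 30 + 31 + 31 + 28 + 31 + 30 + 31 + 30 + 31 + 31 + 30 + 31 + 30 + 31 + 31 + 28 + 31 + 2 = 562.
The subtraction is earlier − later, so the result is −562 → -562.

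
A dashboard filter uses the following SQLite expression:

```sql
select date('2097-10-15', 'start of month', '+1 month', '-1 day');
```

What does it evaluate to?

2097-10-31

`start of month` rewinds 2097-10-15 to 2097-10-01.
Adding +1 month to 2097-10-01 gives 2097-11-01.
Going back 1 day from 2097-11-01 reaches 2097-10-31 (last day of October, 31 days).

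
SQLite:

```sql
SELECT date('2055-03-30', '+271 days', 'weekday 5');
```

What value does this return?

2055-12-31

Applying '+271 days' to 2055-03-30: counting 271 days forward gives 2055-12-26.
`weekday 5` advances to the next Friday; 2055-12-26 is a Sunday, so it moves forward to 2055-12-31.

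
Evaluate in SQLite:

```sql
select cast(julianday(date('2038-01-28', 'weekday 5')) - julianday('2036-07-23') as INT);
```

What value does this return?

555

`weekday 5` advances to the next Friday; 2038-01-28 is a Thursday, so it moves forward to 2038-01-29.
8 days remain in July 2036 after the 23rd (31 − 23).
Full months from August 2036 through December 2037 contribute their day counts.
Then 29 days into January 2038.
Total: 8 + 31 + 30 + 31 + 30 + 31 + 31 + 28 + 31 + 30 + 31 + 30 + 31 + 31 + 30 + 31 + 30 + 31 + 29 = 555.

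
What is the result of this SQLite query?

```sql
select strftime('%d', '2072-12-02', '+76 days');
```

16

First apply '+76 days': 2072-12-02 → 2073-02-16.
`%d` extracts the 2-digit day of month: 16.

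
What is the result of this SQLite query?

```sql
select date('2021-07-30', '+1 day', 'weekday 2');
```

Advancing 1 more day within July lands on 2021-07-31.
`weekday 2` advances to the next Tuesday; 2021-07-31 is a Saturday, so it moves forward to 2021-08-03.

2021-08-03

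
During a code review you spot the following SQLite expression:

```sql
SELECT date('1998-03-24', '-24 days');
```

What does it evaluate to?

1998-02-28

Going back 24 days from 1998-03-24 reaches 1998-02-28 (last day of February, 28 days).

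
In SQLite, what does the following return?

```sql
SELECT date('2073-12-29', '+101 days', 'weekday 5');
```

Applying '+101 days' to 2073-12-29: counting 101 days forward gives 2074-04-09.
`weekday 5` advances to the next Friday; 2074-04-09 is a Monday, so it moves forward to 2074-04-13.

2074-04-13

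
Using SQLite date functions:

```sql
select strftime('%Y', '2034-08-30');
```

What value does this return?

2034

`%Y` extracts the 4-digit year: 2034.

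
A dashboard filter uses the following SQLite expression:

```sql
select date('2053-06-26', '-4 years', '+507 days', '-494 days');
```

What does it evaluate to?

Adding -4 years to 2053-06-26 gives 2049-06-26.
Applying '+507 days' to 2049-06-26: counting 507 days forward gives 2050-11-15.
Applying '-494 days' to 2050-11-15: counting 494 days back gives 2049-07-09.

2049-07-09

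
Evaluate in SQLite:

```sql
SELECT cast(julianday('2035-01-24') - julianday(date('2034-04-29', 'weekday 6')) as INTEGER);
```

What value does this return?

`weekday 6` advances to the next Saturday; 2034-04-29 is already a Saturday, so it stays at 2034-04-29.
1 day remains in April 2034 after the 29th (30 − 29).
Full months from May 2034 through December 2034 contribute their day counts.
Then 24 days into January 2035.
Total: 1 + 31 + 30 + 31 + 31 + 30 + 31 + 30 + 31 + 24 = 270.

270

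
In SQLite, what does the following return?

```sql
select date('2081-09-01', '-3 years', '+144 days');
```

Adding -3 years to 2081-09-01 gives 2078-09-01.
Applying '+144 days' to 2078-09-01: counting 144 days forward gives 2079-01-23.

2079-01-23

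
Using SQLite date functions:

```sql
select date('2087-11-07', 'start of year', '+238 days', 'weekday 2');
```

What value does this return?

2087-09-02

`start of year` rewinds 2087-11-07 to 2087-01-01.
Applying '+238 days' to 2087-01-01: counting 238 days forward gives 2087-08-27.
`weekday 2` advances to the next Tuesday; 2087-08-27 is a Wednesday, so it moves forward to 2087-09-02.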